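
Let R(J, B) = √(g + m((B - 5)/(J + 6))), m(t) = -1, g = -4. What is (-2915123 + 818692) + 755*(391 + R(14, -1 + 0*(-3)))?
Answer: -1801226 + 755*I*√5 ≈ -1.8012e+6 + 1688.2*I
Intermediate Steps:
R(J, B) = I*√5 (R(J, B) = √(-4 - 1) = √(-5) = I*√5)
(-2915123 + 818692) + 755*(391 + R(14, -1 + 0*(-3))) = (-2915123 + 818692) + 755*(391 + I*√5) = -2096431 + (295205 + 755*I*√5) = -1801226 + 755*I*√5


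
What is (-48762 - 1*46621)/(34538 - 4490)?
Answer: -95383/30048 ≈ -3.1744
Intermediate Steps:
(-48762 - 1*46621)/(34538 - 4490) = (-48762 - 46621)/30048 = -95383*1/30048 = -95383/30048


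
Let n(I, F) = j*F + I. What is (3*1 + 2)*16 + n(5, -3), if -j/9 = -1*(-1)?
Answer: 112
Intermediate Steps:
j = -9 (j = -(-9)*(-1) = -9*1 = -9)
n(I, F) = I - 9*F (n(I, F) = -9*F + I = I - 9*F)
(3*1 + 2)*16 + n(5, -3) = (3*1 + 2)*16 + (5 - 9*(-3)) = (3 + 2)*16 + (5 + 27) = 5*16 + 32 = 80 + 32 = 112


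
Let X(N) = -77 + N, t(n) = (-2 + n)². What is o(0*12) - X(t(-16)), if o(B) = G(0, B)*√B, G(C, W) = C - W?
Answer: -247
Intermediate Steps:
o(B) = -B^(3/2) (o(B) = (0 - B)*√B = (-B)*√B = -B^(3/2))
o(0*12) - X(t(-16)) = -(0*12)^(3/2) - (-77 + (-2 - 16)²) = -0^(3/2) - (-77 + (-18)²) = -1*0 - (-77 + 324) = 0 - 1*247 = 0 - 247 = -247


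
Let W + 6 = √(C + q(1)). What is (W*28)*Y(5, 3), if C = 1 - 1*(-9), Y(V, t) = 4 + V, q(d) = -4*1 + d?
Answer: -1512 + 252*√7 ≈ -845.27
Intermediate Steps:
q(d) = -4 + d
C = 10 (C = 1 + 9 = 10)
W = -6 + √7 (W = -6 + √(10 + (-4 + 1)) = -6 + √(10 - 3) = -6 + √7 ≈ -3.3542)
(W*28)*Y(5, 3) = ((-6 + √7)*28)*(4 + 5) = (-168 + 28*√7)*9 = -1512 + 252*√7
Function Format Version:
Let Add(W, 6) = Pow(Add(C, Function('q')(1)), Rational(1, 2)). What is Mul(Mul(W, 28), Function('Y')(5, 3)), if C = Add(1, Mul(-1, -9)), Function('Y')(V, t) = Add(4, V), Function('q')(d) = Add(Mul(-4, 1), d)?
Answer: Add(-1512, Mul(252, Pow(7, Rational(1, 2)))) ≈ -845.27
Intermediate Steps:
Function('q')(d) = Add(-4, d)
C = 10 (C = Add(1, 9) = 10)
W = Add(-6, Pow(7, Rational(1, 2))) (W = Add(-6, Pow(Add(10, Add(-4, 1)), Rational(1, 2))) = Add(-6, Pow(Add(10, -3), Rational(1, 2))) = Add(-6, Pow(7, Rational(1, 2))) ≈ -3.3542)
Mul(Mul(W, 28), Function('Y')(5, 3)) = Mul(Mul(Add(-6, Pow(7, Rational(1, 2))), 28), Add(4, 5)) = Mul(Add(-168, Mul(28, Pow(7, Rational(1, 2)))), 9) = Add(-1512, Mul(252, Pow(7, Rational(1, 2))))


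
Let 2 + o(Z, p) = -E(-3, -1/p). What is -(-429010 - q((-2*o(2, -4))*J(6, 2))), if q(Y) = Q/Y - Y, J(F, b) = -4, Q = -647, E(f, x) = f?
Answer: 3431369/8 ≈ 4.2892e+5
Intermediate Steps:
o(Z, p) = 1 (o(Z, p) = -2 - 1*(-3) = -2 + 3 = 1)
q(Y) = -Y - 647/Y (q(Y) = -647/Y - Y = -Y - 647/Y)
-(-429010 - q((-2*o(2, -4))*J(6, 2))) = -(-429010 - (-(-2*1)*(-4) - 647/(-2*1*(-4)))) = -(-429010 - (-(-2)*(-4) - 647/((-2*(-4))))) = -(-429010 - (-1*8 - 647/8)) = -(-429010 - (-8 - 647*⅛)) = -(-429010 - (-8 - 647/8)) = -(-429010 - 1*(-711/8)) = -(-429010 + 711/8) = -1*(-3431369/8) = 3431369/8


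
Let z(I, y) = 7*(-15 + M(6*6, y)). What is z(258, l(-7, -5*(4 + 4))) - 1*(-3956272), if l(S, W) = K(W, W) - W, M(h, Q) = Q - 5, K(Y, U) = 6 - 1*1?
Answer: 3956447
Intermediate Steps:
K(Y, U) = 5 (K(Y, U) = 6 - 1 = 5)
M(h, Q) = -5 + Q
l(S, W) = 5 - W
z(I, y) = -140 + 7*y (z(I, y) = 7*(-15 + (-5 + y)) = 7*(-20 + y) = -140 + 7*y)
z(258, l(-7, -5*(4 + 4))) - 1*(-3956272) = (-140 + 7*(5 - (-5)*(4 + 4))) - 1*(-3956272) = (-140 + 7*(5 - (-5)*8)) + 3956272 = (-140 + 7*(5 - 1*(-40))) + 3956272 = (-140 + 7*(5 + 40)) + 3956272 = (-140 + 7*45) + 3956272 = (-140 + 315) + 3956272 = 175 + 3956272 = 3956447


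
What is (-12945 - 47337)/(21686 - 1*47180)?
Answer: 10047/4249 ≈ 2.3646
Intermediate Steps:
(-12945 - 47337)/(21686 - 1*47180) = -60282/(21686 - 47180) = -60282/(-25494) = -60282*(-1/25494) = 10047/4249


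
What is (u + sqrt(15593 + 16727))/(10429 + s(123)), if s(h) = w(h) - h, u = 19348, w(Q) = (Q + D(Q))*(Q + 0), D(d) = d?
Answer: 4837/10141 + 2*sqrt(505)/10141 ≈ 0.48141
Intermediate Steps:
w(Q) = 2*Q**2 (w(Q) = (Q + Q)*(Q + 0) = (2*Q)*Q = 2*Q**2)
s(h) = -h + 2*h**2 (s(h) = 2*h**2 - h = -h + 2*h**2)
(u + sqrt(15593 + 16727))/(10429 + s(123)) = (19348 + sqrt(15593 + 16727))/(10429 + 123*(-1 + 2*123)) = (19348 + sqrt(32320))/(10429 + 123*(-1 + 246)) = (19348 + 8*sqrt(505))/(10429 + 123*245) = (19348 + 8*sqrt(505))/(10429 + 30135) = (19348 + 8*sqrt(505))/40564 = (19348 + 8*sqrt(505))*(1/40564) = 4837/10141 + 2*sqrt(505)/10141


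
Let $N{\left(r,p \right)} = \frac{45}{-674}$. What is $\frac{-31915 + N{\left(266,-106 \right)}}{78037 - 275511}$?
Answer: $\frac{21510755}{133097476} \approx 0.16162$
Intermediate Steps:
$N{\left(r,p \right)} = - \frac{45}{674}$ ($N{\left(r,p \right)} = 45 \left(- \frac{1}{674}\right) = - \frac{45}{674}$)
$\frac{-31915 + N{\left(266,-106 \right)}}{78037 - 275511} = \frac{-31915 - \frac{45}{674}}{78037 - 275511} = - \frac{21510755}{674 \left(-197474\right)} = \left(- \frac{21510755}{674}\right) \left(- \frac{1}{197474}\right) = \frac{21510755}{133097476}$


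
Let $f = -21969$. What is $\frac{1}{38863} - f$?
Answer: $\frac{853781248}{38863} \approx 21969.0$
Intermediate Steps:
$\frac{1}{38863} - f = \frac{1}{38863} - -21969 = \frac{1}{38863} + 21969 = \frac{853781248}{38863}$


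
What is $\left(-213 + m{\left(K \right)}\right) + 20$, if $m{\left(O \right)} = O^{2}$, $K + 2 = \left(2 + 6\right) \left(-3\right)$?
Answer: $483$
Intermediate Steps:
$K = -26$ ($K = -2 + \left(2 + 6\right) \left(-3\right) = -2 + 8 \left(-3\right) = -2 - 24 = -26$)
$\left(-213 + m{\left(K \right)}\right) + 20 = \left(-213 + \left(-26\right)^{2}\right) + 20 = \left(-213 + 676\right) + 20 = 463 + 20 = 483$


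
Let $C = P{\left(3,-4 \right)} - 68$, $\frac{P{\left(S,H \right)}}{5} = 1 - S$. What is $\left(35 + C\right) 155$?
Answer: $-6665$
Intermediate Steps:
$P{\left(S,H \right)} = 5 - 5 S$ ($P{\left(S,H \right)} = 5 \left(1 - S\right) = 5 - 5 S$)
$C = -78$ ($C = \left(5 - 15\right) - 68 = -10 - 68 = -78$)
$\left(35 + C\right) 155 = \left(35 - 78\right) 155 = \left(-43\right) 155 = -6665$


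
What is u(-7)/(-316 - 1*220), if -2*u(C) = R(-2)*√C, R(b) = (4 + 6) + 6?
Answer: I*√7/67 ≈ 0.039489*I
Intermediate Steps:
R(b) = 16 (R(b) = 10 + 6 = 16)
u(C) = -8*√C
u(-7)/(-316 - 1*220) = (-8*I*√7)/(-316 - 1*220) = (-8*I*√7)/(-316 - 220) = -8*I*√7/(-536) = -8*I*√7*(-1/536) = I*√7/67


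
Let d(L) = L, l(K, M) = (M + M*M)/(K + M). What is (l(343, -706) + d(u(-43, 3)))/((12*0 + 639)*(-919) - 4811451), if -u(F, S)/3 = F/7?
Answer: 1145761/4572692124 ≈ 0.00025057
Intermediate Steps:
u(F, S) = -3*F/7
l(K, M) = (M + M²)/(K + M)
(l(343, -706) + d(u(-43, 3)))/((12*0 + 639)*(-919) - 4811451) = (-706*(1 - 706)/(343 - 706) - 3/7*(-43))/((12*0 + 639)*(-919) - 4811451) = (-706*(-705)/(-363) + 129/7)/((0 + 639)*(-919) - 4811451) = (-706*(-1/363)*(-705) + 129/7)/(639*(-919) - 4811451) = (-165910/121 + 129/7)/(-587241 - 4811451) = -1145761/847/(-5398692) = -1145761/847*(-1/5398692) = 1145761/4572692124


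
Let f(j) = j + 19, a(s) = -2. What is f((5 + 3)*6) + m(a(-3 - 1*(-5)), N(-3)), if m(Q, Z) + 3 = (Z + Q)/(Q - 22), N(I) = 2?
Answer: 64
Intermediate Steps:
m(Q, Z) = -3 + (Q + Z)/(-22 + Q) (m(Q, Z) = -3 + (Z + Q)/(Q - 22) = -3 + (Q + Z)/(-22 + Q))
f(j) = 19 + j
f((5 + 3)*6) + m(a(-3 - 1*(-5)), N(-3)) = (19 + (5 + 3)*6) + (66 + 2 - 2*(-2))/(-22 - 2) = (19 + 8*6) + (66 + 2 + 4)/(-24) = (19 + 48) - 1/24*72 = 67 - 3 = 64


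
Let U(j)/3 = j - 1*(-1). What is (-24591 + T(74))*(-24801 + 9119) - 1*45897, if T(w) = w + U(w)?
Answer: 380901247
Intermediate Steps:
U(j) = 3 + 3*j (U(j) = 3*(j - 1*(-1)) = 3*(j + 1) = 3*(1 + j) = 3 + 3*j)
T(w) = 3 + 4*w (T(w) = w + (3 + 3*w) = 3 + 4*w)
(-24591 + T(74))*(-24801 + 9119) - 1*45897 = (-24591 + (3 + 4*74))*(-24801 + 9119) - 1*45897 = (-24591 + (3 + 296))*(-15682) - 45897 = (-24591 + 299)*(-15682) - 45897 = -24292*(-15682) - 45897 = 380947144 - 45897 = 380901247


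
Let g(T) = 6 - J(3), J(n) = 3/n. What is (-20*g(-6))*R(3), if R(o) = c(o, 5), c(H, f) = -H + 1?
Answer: 200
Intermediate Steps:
c(H, f) = 1 - H
R(o) = 1 - o
g(T) = 5 (g(T) = 6 - 3/3 = 6 - 1*1 = 6 - 1 = 5)
(-20*g(-6))*R(3) = (-20*5)*(1 - 1*3) = -100*(1 - 3) = -100*(-2) = 200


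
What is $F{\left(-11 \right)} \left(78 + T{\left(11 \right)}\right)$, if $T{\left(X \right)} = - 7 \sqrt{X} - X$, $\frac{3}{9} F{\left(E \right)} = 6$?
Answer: $1206 - 126 \sqrt{11} \approx 788.11$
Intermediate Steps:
$F{\left(E \right)} = 18$ ($F{\left(E \right)} = 3 \cdot 6 = 18$)
$T{\left(X \right)} = - X - 7 \sqrt{X}$
$F{\left(-11 \right)} \left(78 + T{\left(11 \right)}\right) = 18 \left(78 - \left(11 + 7 \sqrt{11}\right)\right) = 18 \left(67 - 7 \sqrt{11}\right) = 1206 - 126 \sqrt{11}$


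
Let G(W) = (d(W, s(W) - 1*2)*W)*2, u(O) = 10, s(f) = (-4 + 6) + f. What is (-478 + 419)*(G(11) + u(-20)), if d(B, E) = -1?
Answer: 708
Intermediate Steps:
s(f) = 2 + f
G(W) = -2*W (G(W) = -W*2 = -2*W)
(-478 + 419)*(G(11) + u(-20)) = (-478 + 419)*(-2*11 + 10) = -59*(-22 + 10) = -59*(-12) = 708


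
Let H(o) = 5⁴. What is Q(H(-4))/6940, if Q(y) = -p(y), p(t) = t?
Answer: -125/1388 ≈ -0.090058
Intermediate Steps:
H(o) = 625
Q(y) = -y
Q(H(-4))/6940 = -1*625/6940 = -625*1/6940 = -125/1388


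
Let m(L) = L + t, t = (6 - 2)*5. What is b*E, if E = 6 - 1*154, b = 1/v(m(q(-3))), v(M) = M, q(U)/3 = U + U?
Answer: -74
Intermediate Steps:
q(U) = 6*U (q(U) = 3*(U + U) = 3*(2*U) = 6*U)
t = 20 (t = 4*5 = 20)
m(L) = 20 + L (m(L) = L + 20 = 20 + L)
b = ½ (b = 1/(20 + 6*(-3)) = 1/(20 - 18) = 1/2 = ½ ≈ 0.50000)
E = -148 (E = 6 - 154 = -148)
b*E = (½)*(-148) = -74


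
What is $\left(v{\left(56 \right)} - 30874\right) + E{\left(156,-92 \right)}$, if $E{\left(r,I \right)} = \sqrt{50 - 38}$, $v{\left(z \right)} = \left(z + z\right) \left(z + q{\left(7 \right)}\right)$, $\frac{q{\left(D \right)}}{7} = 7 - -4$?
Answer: $-15978 + 2 \sqrt{3} \approx -15975.0$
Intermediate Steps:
$q{\left(D \right)} = 77$ ($q{\left(D \right)} = 7 \left(7 - -4\right) = 7 \left(7 + 4\right) = 7 \cdot 11 = 77$)
$v{\left(z \right)} = 2 z \left(77 + z\right)$ ($v{\left(z \right)} = \left(z + z\right) \left(z + 77\right) = 2 z \left(77 + z\right)$)
$E{\left(r,I \right)} = 2 \sqrt{3}$ ($E{\left(r,I \right)} = \sqrt{12} = 2 \sqrt{3}$)
$\left(v{\left(56 \right)} - 30874\right) + E{\left(156,-92 \right)} = \left(2 \cdot 56 \left(77 + 56\right) - 30874\right) + 2 \sqrt{3} = \left(2 \cdot 56 \cdot 133 - 30874\right) + 2 \sqrt{3} = \left(14896 - 30874\right) + 2 \sqrt{3} = -15978 + 2 \sqrt{3}$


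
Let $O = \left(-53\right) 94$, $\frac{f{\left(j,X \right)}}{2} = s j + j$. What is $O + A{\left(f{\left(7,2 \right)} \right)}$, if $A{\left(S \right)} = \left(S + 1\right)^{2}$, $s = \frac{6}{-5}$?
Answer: $- \frac{124469}{25} \approx -4978.8$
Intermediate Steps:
$s = - \frac{6}{5}$ ($s = 6 \left(- \frac{1}{5}\right) = - \frac{6}{5} \approx -1.2$)
$f{\left(j,X \right)} = - \frac{2 j}{5}$ ($f{\left(j,X \right)} = 2 \left(- \frac{6 j}{5} + j\right) = 2 \left(- \frac{j}{5}\right) = - \frac{2 j}{5}$)
$O = -4982$
$A{\left(S \right)} = \left(1 + S\right)^{2}$
$O + A{\left(f{\left(7,2 \right)} \right)} = -4982 + \left(1 - \frac{14}{5}\right)^{2} = -4982 + \left(- \frac{9}{5}\right)^{2} = -4982 + \frac{81}{25} = - \frac{124469}{25}$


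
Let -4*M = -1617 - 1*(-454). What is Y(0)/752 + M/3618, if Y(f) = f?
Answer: 1163/14472 ≈ 0.080362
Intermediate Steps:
M = 1163/4 (M = -(-1617 - 1*(-454))/4 = -(-1617 + 454)/4 = -1/4*(-1163) = 1163/4 ≈ 290.75)
Y(0)/752 + M/3618 = 0/752 + (1163/4)/3618 = 0*(1/752) + (1163/4)*(1/3618) = 0 + 1163/14472 = 1163/14472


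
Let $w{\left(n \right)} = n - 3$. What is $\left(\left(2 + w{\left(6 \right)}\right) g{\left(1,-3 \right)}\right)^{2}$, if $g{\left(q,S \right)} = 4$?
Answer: $400$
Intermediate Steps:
$w{\left(n \right)} = -3 + n$ ($w{\left(n \right)} = n - 3 = -3 + n$)
$\left(\left(2 + w{\left(6 \right)}\right) g{\left(1,-3 \right)}\right)^{2} = \left(\left(2 + \left(-3 + 6\right)\right) 4\right)^{2} = \left(\left(2 + 3\right) 4\right)^{2} = \left(5 \cdot 4\right)^{2} = 20^{2} = 400$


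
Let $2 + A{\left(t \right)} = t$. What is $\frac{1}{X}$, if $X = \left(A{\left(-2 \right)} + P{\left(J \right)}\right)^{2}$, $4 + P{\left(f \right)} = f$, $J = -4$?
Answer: $\frac{1}{144} \approx 0.0069444$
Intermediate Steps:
$A{\left(t \right)} = -2 + t$
$P{\left(f \right)} = -4 + f$
$X = 144$ ($X = \left(\left(-2 - 2\right) - 8\right)^{2} = \left(-4 - 8\right)^{2} = \left(-12\right)^{2} = 144$)
$\frac{1}{X} = \frac{1}{144}$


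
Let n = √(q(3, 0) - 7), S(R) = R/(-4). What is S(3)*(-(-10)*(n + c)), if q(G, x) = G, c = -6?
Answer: 45 - 15*I ≈ 45.0 - 15.0*I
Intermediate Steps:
S(R) = -R/4 (S(R) = R*(-¼) = -R/4)
n = 2*I (n = √(3 - 7) = √(-4) = 2*I ≈ 2.0*I)
S(3)*(-(-10)*(n + c)) = (-¼*3)*(-(-10)*(2*I - 6)) = -(-15)*(-2*(-6 + 2*I))/4 = -(-15)*(12 - 4*I)/4 = -3*(-60 + 20*I)/4 = 45 - 15*I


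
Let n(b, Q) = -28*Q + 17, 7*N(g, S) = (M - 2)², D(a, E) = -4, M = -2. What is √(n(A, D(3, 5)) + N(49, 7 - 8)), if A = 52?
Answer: √6433/7 ≈ 11.458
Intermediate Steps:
N(g, S) = 16/7 (N(g, S) = (-2 - 2)²/7 = (⅐)*(-4)² = (⅐)*16 = 16/7)
n(b, Q) = 17 - 28*Q
√(n(A, D(3, 5)) + N(49, 7 - 8)) = √((17 - 28*(-4)) + 16/7) = √((17 + 112) + 16/7) = √(129 + 16/7) = √(919/7) = √6433/7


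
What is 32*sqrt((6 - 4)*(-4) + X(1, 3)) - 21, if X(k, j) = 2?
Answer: -21 + 32*I*sqrt(6) ≈ -21.0 + 78.384*I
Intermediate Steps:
32*sqrt((6 - 4)*(-4) + X(1, 3)) - 21 = 32*sqrt((6 - 4)*(-4) + 2) - 21 = 32*sqrt(2*(-4) + 2) - 21 = 32*sqrt(-8 + 2) - 21 = 32*sqrt(-6) - 21 = 32*(I*sqrt(6)) - 21 = 32*I*sqrt(6) - 21 = -21 + 32*I*sqrt(6)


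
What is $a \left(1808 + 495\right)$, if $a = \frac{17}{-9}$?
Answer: $- \frac{39151}{9} \approx -4350.1$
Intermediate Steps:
$a = - \frac{17}{9}$ ($a = 17 \left(- \frac{1}{9}\right) = - \frac{17}{9} \approx -1.8889$)
$a \left(1808 + 495\right) = - \frac{17 \left(1808 + 495\right)}{9} = \left(- \frac{17}{9}\right) 2303 = - \frac{39151}{9}$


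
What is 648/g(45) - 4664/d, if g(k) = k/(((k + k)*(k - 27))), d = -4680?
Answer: 13647463/585 ≈ 23329.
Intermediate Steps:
g(k) = 1/(2*(-27 + k)) (g(k) = k/(((2*k)*(-27 + k))) = k/((2*k*(-27 + k))) = k*(1/(2*k*(-27 + k))) = 1/(2*(-27 + k)))
648/g(45) - 4664/d = 648/((1/(2*(-27 + 45)))) - 4664/(-4680) = 648/(((1/2)/18)) - 4664*(-1/4680) = 648/(((1/2)*(1/18))) + 583/585 = 648/(1/36) + 583/585 = 648*36 + 583/585 = 23328 + 583/585 = 13647463/585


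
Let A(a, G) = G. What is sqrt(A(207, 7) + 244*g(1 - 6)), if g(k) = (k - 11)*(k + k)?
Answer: sqrt(39047) ≈ 197.60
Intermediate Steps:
g(k) = 2*k*(-11 + k) (g(k) = (-11 + k)*(2*k) = 2*k*(-11 + k))
sqrt(A(207, 7) + 244*g(1 - 6)) = sqrt(7 + 244*(2*(1 - 6)*(-11 + (1 - 6)))) = sqrt(7 + 244*(2*(-5)*(-11 - 5))) = sqrt(7 + 244*(2*(-5)*(-16))) = sqrt(7 + 244*160) = sqrt(7 + 39040) = sqrt(39047)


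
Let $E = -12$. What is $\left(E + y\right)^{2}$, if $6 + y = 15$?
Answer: $9$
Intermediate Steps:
$y = 9$ ($y = -6 + 15 = 9$)
$\left(E + y\right)^{2} = \left(-12 + 9\right)^{2} = \left(-3\right)^{2} = 9$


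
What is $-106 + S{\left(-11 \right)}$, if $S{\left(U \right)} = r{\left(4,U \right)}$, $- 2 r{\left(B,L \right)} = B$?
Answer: $-108$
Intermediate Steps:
$r{\left(B,L \right)} = - \frac{B}{2}$
$S{\left(U \right)} = -2$ ($S{\left(U \right)} = \left(- \frac{1}{2}\right) 4 = -2$)
$-106 + S{\left(-11 \right)} = -106 - 2 = -108$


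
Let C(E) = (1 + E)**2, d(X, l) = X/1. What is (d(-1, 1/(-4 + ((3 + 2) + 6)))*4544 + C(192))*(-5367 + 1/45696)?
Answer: -8020915345855/45696 ≈ -1.7553e+8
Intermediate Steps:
d(X, l) = X (d(X, l) = X*1 = X)
(d(-1, 1/(-4 + ((3 + 2) + 6)))*4544 + C(192))*(-5367 + 1/45696) = (-1*4544 + (1 + 192)**2)*(-5367 + 1/45696) = (-4544 + 193**2)*(-5367 + 1/45696) = (-4544 + 37249)*(-245250431/45696) = 32705*(-245250431/45696) = -8020915345855/45696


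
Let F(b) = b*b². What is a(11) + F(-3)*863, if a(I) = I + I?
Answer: -23279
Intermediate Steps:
F(b) = b³
a(I) = 2*I
a(11) + F(-3)*863 = 2*11 + (-3)³*863 = 22 - 27*863 = 22 - 23301 = -23279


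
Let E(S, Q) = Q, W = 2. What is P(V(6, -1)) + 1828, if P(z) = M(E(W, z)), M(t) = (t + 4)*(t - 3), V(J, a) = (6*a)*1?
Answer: 1846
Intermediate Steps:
V(J, a) = 6*a
M(t) = (-3 + t)*(4 + t) (M(t) = (4 + t)*(-3 + t) = (-3 + t)*(4 + t))
P(z) = -12 + z + z**2
P(V(6, -1)) + 1828 = (-12 + 6*(-1) + (6*(-1))**2) + 1828 = (-12 - 6 + (-6)**2) + 1828 = (-12 - 6 + 36) + 1828 = 18 + 1828 = 1846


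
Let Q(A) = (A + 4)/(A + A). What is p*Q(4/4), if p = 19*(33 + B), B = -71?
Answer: -1805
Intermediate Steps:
p = -722 (p = 19*(33 - 71) = 19*(-38) = -722)
Q(A) = (4 + A)/(2*A) (Q(A) = (4 + A)/((2*A)) = (4 + A)*(1/(2*A)) = (4 + A)/(2*A))
p*Q(4/4) = -361*(4 + 4/4)/(4/4) = -361*(4 + 4*(¼))/(4*(¼)) = -361*(4 + 1)/1 = -361*5 = -722*5/2 = -1805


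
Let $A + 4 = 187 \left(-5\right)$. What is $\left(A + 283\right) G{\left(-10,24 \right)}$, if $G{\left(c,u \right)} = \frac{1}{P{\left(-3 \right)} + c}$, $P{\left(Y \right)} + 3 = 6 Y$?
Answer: $\frac{656}{31} \approx 21.161$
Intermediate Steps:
$P{\left(Y \right)} = -3 + 6 Y$
$A = -939$ ($A = -4 + 187 \left(-5\right) = -4 - 935 = -939$)
$G{\left(c,u \right)} = \frac{1}{-21 + c}$ ($G{\left(c,u \right)} = \frac{1}{\left(-3 + 6 \left(-3\right)\right) + c} = \frac{1}{\left(-3 - 18\right) + c} = \frac{1}{-21 + c}$)
$\left(A + 283\right) G{\left(-10,24 \right)} = \frac{-939 + 283}{-21 - 10} = - \frac{656}{-31} = \left(-656\right) \left(- \frac{1}{31}\right) = \frac{656}{31}$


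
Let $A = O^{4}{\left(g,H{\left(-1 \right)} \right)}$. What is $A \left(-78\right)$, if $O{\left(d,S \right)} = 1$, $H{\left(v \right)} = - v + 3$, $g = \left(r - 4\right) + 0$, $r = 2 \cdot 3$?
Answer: $-78$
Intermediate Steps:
$r = 6$
$g = 2$ ($g = \left(6 - 4\right) + 0 = 2 + 0 = 2$)
$H{\left(v \right)} = 3 - v$
$A = 1$ ($A = 1^{4} = 1$)
$A \left(-78\right) = 1 \left(-78\right) = -78$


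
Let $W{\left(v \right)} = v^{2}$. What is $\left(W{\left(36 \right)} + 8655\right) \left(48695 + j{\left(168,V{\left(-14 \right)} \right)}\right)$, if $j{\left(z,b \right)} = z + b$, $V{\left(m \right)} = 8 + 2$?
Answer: $486335223$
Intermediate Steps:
$V{\left(m \right)} = 10$
$j{\left(z,b \right)} = b + z$
$\left(W{\left(36 \right)} + 8655\right) \left(48695 + j{\left(168,V{\left(-14 \right)} \right)}\right) = \left(36^{2} + 8655\right) \left(48695 + \left(10 + 168\right)\right) = \left(1296 + 8655\right) \left(48695 + 178\right) = 9951 \cdot 48873 = 486335223$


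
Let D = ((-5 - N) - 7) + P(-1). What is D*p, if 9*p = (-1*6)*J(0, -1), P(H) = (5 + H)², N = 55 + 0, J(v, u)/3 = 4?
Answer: 408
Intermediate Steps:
J(v, u) = 12 (J(v, u) = 3*4 = 12)
N = 55
p = -8 (p = (-1*6*12)/9 = (-6*12)/9 = (⅑)*(-72) = -8)
D = -51 (D = ((-5 - 1*55) - 7) + (5 - 1)² = ((-5 - 55) - 7) + 4² = (-60 - 7) + 16 = -67 + 16 = -51)
D*p = -51*(-8) = 408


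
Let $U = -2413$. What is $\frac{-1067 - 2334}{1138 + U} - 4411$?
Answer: $- \frac{5620624}{1275} \approx -4408.3$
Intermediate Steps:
$\frac{-1067 - 2334}{1138 + U} - 4411 = \frac{-1067 - 2334}{1138 - 2413} - 4411 = - \frac{3401}{-1275} - 4411 = \left(-3401\right) \left(- \frac{1}{1275}\right) - 4411 = \frac{3401}{1275} - 4411 = - \frac{5620624}{1275}$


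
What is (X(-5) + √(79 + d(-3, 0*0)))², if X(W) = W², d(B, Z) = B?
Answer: 701 + 100*√19 ≈ 1136.9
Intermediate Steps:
(X(-5) + √(79 + d(-3, 0*0)))² = ((-5)² + √(79 - 3))² = (25 + √76)² = (25 + 2*√19)²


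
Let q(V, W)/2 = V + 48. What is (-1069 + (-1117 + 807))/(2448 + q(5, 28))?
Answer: -1379/2554 ≈ -0.53994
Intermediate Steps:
q(V, W) = 96 + 2*V (q(V, W) = 2*(V + 48) = 2*(48 + V) = 96 + 2*V)
(-1069 + (-1117 + 807))/(2448 + q(5, 28)) = (-1069 + (-1117 + 807))/(2448 + (96 + 2*5)) = (-1069 - 310)/(2448 + (96 + 10)) = -1379/(2448 + 106) = -1379/2554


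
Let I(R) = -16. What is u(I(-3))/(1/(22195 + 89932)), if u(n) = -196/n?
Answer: 5494223/4 ≈ 1.3736e+6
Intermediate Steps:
u(I(-3))/(1/(22195 + 89932)) = (-196/(-16))/(1/(22195 + 89932)) = (-196*(-1/16))/(1/112127) = 49/(4*(1/112127)) = (49/4)*112127 = 5494223/4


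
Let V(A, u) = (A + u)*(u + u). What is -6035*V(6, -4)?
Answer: 96560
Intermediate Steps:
V(A, u) = 2*u*(A + u) (V(A, u) = (A + u)*(2*u) = 2*u*(A + u))
-6035*V(6, -4) = -12070*(-4)*(6 - 4) = -12070*(-4)*2 = -6035*(-16) = 96560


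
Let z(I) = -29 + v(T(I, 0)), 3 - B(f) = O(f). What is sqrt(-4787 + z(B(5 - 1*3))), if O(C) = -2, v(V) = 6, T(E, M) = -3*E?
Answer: I*sqrt(4810) ≈ 69.354*I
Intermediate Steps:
B(f) = 5 (B(f) = 3 - 1*(-2) = 3 + 2 = 5)
z(I) = -23 (z(I) = -29 + 6 = -23)
sqrt(-4787 + z(B(5 - 1*3))) = sqrt(-4787 - 23) = sqrt(-4810) = I*sqrt(4810)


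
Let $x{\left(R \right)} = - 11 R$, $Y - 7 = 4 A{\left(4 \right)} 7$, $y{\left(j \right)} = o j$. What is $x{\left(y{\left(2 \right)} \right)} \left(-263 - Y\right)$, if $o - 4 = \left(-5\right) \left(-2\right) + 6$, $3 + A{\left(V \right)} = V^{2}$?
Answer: $278960$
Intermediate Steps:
$A{\left(V \right)} = -3 + V^{2}$
$o = 20$ ($o = 4 + \left(\left(-5\right) \left(-2\right) + 6\right) = 4 + \left(10 + 6\right) = 4 + 16 = 20$)
$y{\left(j \right)} = 20 j$
$Y = 371$ ($Y = 7 + 4 \left(-3 + 4^{2}\right) 7 = 7 + 4 \left(-3 + 16\right) 7 = 7 + 4 \cdot 13 \cdot 7 = 7 + 52 \cdot 7 = 7 + 364 = 371$)
$x{\left(y{\left(2 \right)} \right)} \left(-263 - Y\right) = - 11 \cdot 20 \cdot 2 \left(-263 - 371\right) = \left(-11\right) 40 \left(-263 - 371\right) = \left(-440\right) \left(-634\right) = 278960$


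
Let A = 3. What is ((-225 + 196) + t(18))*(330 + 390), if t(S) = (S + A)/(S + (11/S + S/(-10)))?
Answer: -30230640/1513 ≈ -19981.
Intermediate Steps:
t(S) = (3 + S)/(11/S + 9*S/10) (t(S) = (S + 3)/(S + (11/S + S/(-10))) = (3 + S)/(S + (11/S + S*(-⅒))) = (3 + S)/(S + (11/S - S/10)) = (3 + S)/(11/S + 9*S/10))
((-225 + 196) + t(18))*(330 + 390) = ((-225 + 196) + 10*18*(3 + 18)/(110 + 9*18²))*(330 + 390) = (-29 + 10*18*21/(110 + 9*324))*720 = (-29 + 10*18*21/(110 + 2916))*720 = (-29 + 10*18*21/3026)*720 = (-29 + 10*18*(1/3026)*21)*720 = (-29 + 1890/1513)*720 = -41987/1513*720 = -30230640/1513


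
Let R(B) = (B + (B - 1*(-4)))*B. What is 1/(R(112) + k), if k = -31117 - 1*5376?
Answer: -1/10957 ≈ -9.1266e-5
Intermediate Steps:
k = -36493 (k = -31117 - 5376 = -36493)
R(B) = B*(4 + 2*B) (R(B) = (B + (B + 4))*B = (B + (4 + B))*B = (4 + 2*B)*B = B*(4 + 2*B))
1/(R(112) + k) = 1/(2*112*(2 + 112) - 36493) = 1/(2*112*114 - 36493) = 1/(25536 - 36493) = 1/(-10957) = -1/10957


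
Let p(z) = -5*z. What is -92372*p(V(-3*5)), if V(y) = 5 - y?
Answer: 9237200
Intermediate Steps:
-92372*p(V(-3*5)) = -(-461860)*(5 - (-3)*5) = -(-461860)*(5 - 1*(-15)) = -(-461860)*(5 + 15) = -(-461860)*20 = -92372*(-100) = 9237200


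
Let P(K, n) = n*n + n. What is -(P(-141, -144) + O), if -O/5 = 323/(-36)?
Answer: -742927/36 ≈ -20637.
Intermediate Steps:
P(K, n) = n + n² (P(K, n) = n² + n = n + n²)
O = 1615/36 (O = -5*323/(-36) = -(-5)*323/36 = -5*(-323/36) = 1615/36 ≈ 44.861)
-(P(-141, -144) + O) = -(-144*(1 - 144) + 1615/36) = -(-144*(-143) + 1615/36) = -(20592 + 1615/36) = -1*742927/36 = -742927/36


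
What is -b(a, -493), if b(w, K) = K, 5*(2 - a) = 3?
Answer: 493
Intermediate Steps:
a = 7/5 (a = 2 - ⅕*3 = 2 - ⅗ = 7/5 ≈ 1.4000)
-b(a, -493) = -1*(-493) = 493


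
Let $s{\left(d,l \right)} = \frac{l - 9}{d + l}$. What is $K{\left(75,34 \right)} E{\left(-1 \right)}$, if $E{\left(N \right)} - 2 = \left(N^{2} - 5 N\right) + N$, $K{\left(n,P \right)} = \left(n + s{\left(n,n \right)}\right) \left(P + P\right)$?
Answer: $\frac{897736}{25} \approx 35909.0$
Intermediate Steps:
$s{\left(d,l \right)} = \frac{-9 + l}{d + l}$
$K{\left(n,P \right)} = 2 P \left(n + \frac{-9 + n}{2 n}\right)$ ($K{\left(n,P \right)} = \left(n + \frac{-9 + n}{n + n}\right) \left(P + P\right) = \left(n + \frac{-9 + n}{2 n}\right) 2 P = 2 P \left(n + \frac{-9 + n}{2 n}\right)$)
$E{\left(N \right)} = 2 + N^{2} - 4 N$ ($E{\left(N \right)} = 2 + \left(\left(N^{2} - 5 N\right) + N\right) = 2 + \left(N^{2} - 4 N\right) = 2 + N^{2} - 4 N$)
$K{\left(75,34 \right)} E{\left(-1 \right)} = \frac{34 \left(-9 + 75 + 2 \cdot 75^{2}\right)}{75} \left(2 + \left(-1\right)^{2} - -4\right) = 34 \cdot \frac{1}{75} \left(-9 + 75 + 2 \cdot 5625\right) \left(2 + 1 + 4\right) = 34 \cdot \frac{1}{75} \left(-9 + 75 + 11250\right) 7 = 34 \cdot \frac{1}{75} \cdot 11316 \cdot 7 = \frac{128248}{25} \cdot 7 = \frac{897736}{25}$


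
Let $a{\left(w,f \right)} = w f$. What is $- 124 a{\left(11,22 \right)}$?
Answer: $-30008$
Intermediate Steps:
$a{\left(w,f \right)} = f w$
$- 124 a{\left(11,22 \right)} = - 124 \cdot 22 \cdot 11 = \left(-124\right) 242 = -30008$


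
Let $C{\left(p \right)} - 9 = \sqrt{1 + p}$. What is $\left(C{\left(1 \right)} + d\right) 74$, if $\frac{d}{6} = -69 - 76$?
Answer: $-63714 + 74 \sqrt{2} \approx -63609.0$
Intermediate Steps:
$d = -870$ ($d = 6 \left(-69 - 76\right) = 6 \left(-145\right) = -870$)
$C{\left(p \right)} = 9 + \sqrt{1 + p}$
$\left(C{\left(1 \right)} + d\right) 74 = \left(\left(9 + \sqrt{1 + 1}\right) - 870\right) 74 = \left(\left(9 + \sqrt{2}\right) - 870\right) 74 = \left(-861 + \sqrt{2}\right) 74 = -63714 + 74 \sqrt{2}$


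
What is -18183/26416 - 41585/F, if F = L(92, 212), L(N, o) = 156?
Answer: -21179729/79248 ≈ -267.26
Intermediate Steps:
F = 156
-18183/26416 - 41585/F = -18183/26416 - 41585/156 = -21179729/79248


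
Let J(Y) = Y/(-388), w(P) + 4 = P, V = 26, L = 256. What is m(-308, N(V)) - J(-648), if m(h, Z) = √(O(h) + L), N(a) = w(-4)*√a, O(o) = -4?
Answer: -162/97 + 6*√7 ≈ 14.204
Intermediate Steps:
w(P) = -4 + P
N(a) = -8*√a (N(a) = (-4 - 4)*√a = -8*√a)
J(Y) = -Y/388 (J(Y) = Y*(-1/388) = -Y/388)
m(h, Z) = 6*√7 (m(h, Z) = √(-4 + 256) = √252 = 6*√7)
m(-308, N(V)) - J(-648) = 6*√7 - (-1)*(-648)/388 = 6*√7 - 1*162/97 = 6*√7 - 162/97 = -162/97 + 6*√7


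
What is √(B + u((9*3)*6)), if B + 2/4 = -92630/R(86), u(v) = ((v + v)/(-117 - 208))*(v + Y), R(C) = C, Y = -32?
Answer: 3*I*√24801110/430 ≈ 34.745*I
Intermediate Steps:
u(v) = -2*v*(-32 + v)/325 (u(v) = ((v + v)/(-117 - 208))*(v - 32) = ((2*v)/(-325))*(-32 + v) = ((2*v)*(-1/325))*(-32 + v) = (-2*v/325)*(-32 + v) = -2*v*(-32 + v)/325)
B = -92673/86 (B = -½ - 92630/86 = -½ - 92630*1/86 = -½ - 46315/43 = -92673/86 ≈ -1077.6)
√(B + u((9*3)*6)) = √(-92673/86 + 2*((9*3)*6)*(32 - 9*3*6)/325) = √(-92673/86 + 2*(27*6)*(32 - 27*6)/325) = √(-92673/86 + (2/325)*162*(32 - 1*162)) = √(-92673/86 + (2/325)*162*(32 - 162)) = √(-92673/86 + (2/325)*162*(-130)) = √(-92673/86 - 648/5) = √(-519093/430) = 3*I*√24801110/430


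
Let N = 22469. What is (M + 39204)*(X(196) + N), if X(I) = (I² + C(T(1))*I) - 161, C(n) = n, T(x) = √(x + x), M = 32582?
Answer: 4359133064 + 14070056*√2 ≈ 4.3790e+9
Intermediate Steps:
T(x) = √2*√x (T(x) = √(2*x) = √2*√x)
X(I) = -161 + I² + I*√2 (X(I) = (I² + (√2*√1)*I) - 161 = (I² + (√2*1)*I) - 161 = (I² + √2*I) - 161 = (I² + I*√2) - 161 = -161 + I² + I*√2)
(M + 39204)*(X(196) + N) = (32582 + 39204)*((-161 + 196² + 196*√2) + 22469) = 71786*((-161 + 38416 + 196*√2) + 22469) = 71786*((38255 + 196*√2) + 22469) = 71786*(60724 + 196*√2) = 4359133064 + 14070056*√2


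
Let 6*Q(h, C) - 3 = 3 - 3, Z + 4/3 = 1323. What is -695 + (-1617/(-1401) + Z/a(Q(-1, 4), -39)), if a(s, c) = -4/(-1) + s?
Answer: -5045392/12609 ≈ -400.14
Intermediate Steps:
Z = 3965/3 (Z = -4/3 + 1323 = 3965/3 ≈ 1321.7)
Q(h, C) = ½ (Q(h, C) = ½ + (3 - 3)/6 = ½ + (⅙)*0 = ½ + 0 = ½)
a(s, c) = 4 + s (a(s, c) = -4*(-1) + s = 4 + s)
-695 + (-1617/(-1401) + Z/a(Q(-1, 4), -39)) = -695 + (-1617/(-1401) + 3965/(3*(4 + ½))) = -695 + (-1617*(-1/1401) + 3965/(3*(9/2))) = -695 + (539/467 + (3965/3)*(2/9)) = -695 + (539/467 + 7930/27) = -695 + 3717863/12609 = -5045392/12609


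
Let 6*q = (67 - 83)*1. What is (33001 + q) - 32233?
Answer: 2296/3 ≈ 765.33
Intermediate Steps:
q = -8/3 (q = ((67 - 83)*1)/6 = (-16*1)/6 = (⅙)*(-16) = -8/3 ≈ -2.6667)
(33001 + q) - 32233 = (33001 - 8/3) - 32233 = 98995/3 - 32233 = 2296/3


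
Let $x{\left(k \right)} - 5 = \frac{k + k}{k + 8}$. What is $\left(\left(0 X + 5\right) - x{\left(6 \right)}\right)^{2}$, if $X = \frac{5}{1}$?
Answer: $\frac{36}{49} \approx 0.73469$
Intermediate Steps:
$X = 5$ ($X = 5 \cdot 1 = 5$)
$x{\left(k \right)} = 5 + \frac{2 k}{8 + k}$ ($x{\left(k \right)} = 5 + \frac{k + k}{k + 8} = 5 + \frac{2 k}{8 + k}$)
$\left(\left(0 X + 5\right) - x{\left(6 \right)}\right)^{2} = \left(\left(0 \cdot 5 + 5\right) - \frac{40 + 7 \cdot 6}{8 + 6}\right)^{2} = \left(\left(0 + 5\right) - \frac{40 + 42}{14}\right)^{2} = \left(5 - \frac{1}{14} \cdot 82\right)^{2} = \left(5 - \frac{41}{7}\right)^{2} = \left(- \frac{6}{7}\right)^{2} = \frac{36}{49}$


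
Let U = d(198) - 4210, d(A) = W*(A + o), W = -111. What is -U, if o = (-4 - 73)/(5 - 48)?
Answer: 1134631/43 ≈ 26387.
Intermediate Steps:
o = 77/43 (o = -77/(-43) = -77*(-1/43) = 77/43 ≈ 1.7907)
d(A) = -8547/43 - 111*A (d(A) = -111*(A + 77/43) = -111*(77/43 + A) = -8547/43 - 111*A)
U = -1134631/43 (U = (-8547/43 - 111*198) - 4210 = (-8547/43 - 21978) - 4210 = -953601/43 - 4210 = -1134631/43 ≈ -26387.)
-U = -1*(-1134631/43) = 1134631/43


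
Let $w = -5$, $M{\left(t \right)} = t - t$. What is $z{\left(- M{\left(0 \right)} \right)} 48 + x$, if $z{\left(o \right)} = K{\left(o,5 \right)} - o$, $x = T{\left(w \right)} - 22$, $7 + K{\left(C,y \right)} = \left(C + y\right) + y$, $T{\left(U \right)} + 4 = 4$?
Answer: $122$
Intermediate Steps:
$M{\left(t \right)} = 0$
$T{\left(U \right)} = 0$ ($T{\left(U \right)} = -4 + 4 = 0$)
$K{\left(C,y \right)} = -7 + C + 2 y$ ($K{\left(C,y \right)} = -7 + \left(\left(C + y\right) + y\right) = -7 + \left(C + 2 y\right) = -7 + C + 2 y$)
$x = -22$ ($x = 0 - 22 = -22$)
$z{\left(o \right)} = 3$ ($z{\left(o \right)} = \left(-7 + o + 2 \cdot 5\right) - o = \left(-7 + o + 10\right) - o = \left(3 + o\right) - o = 3$)
$z{\left(- M{\left(0 \right)} \right)} 48 + x = 3 \cdot 48 - 22 = 144 - 22 = 122$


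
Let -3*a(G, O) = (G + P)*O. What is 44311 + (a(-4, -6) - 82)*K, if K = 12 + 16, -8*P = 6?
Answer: 41749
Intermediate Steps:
P = -¾ (P = -⅛*6 = -¾ ≈ -0.75000)
K = 28
a(G, O) = -O*(-¾ + G)/3 (a(G, O) = -(G - ¾)*O/3 = -(-¾ + G)*O/3 = -O*(-¾ + G)/3)
44311 + (a(-4, -6) - 82)*K = 44311 + ((1/12)*(-6)*(3 - 4*(-4)) - 82)*28 = 44311 + ((1/12)*(-6)*(3 + 16) - 82)*28 = 44311 + ((1/12)*(-6)*19 - 82)*28 = 44311 + (-19/2 - 82)*28 = 44311 - 183/2*28 = 44311 - 2562 = 41749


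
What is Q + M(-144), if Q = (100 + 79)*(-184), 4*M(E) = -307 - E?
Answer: -131907/4 ≈ -32977.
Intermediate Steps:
M(E) = -307/4 - E/4 (M(E) = (-307 - E)/4 = -307/4 - E/4)
Q = -32936 (Q = 179*(-184) = -32936)
Q + M(-144) = -32936 + (-307/4 - ¼*(-144)) = -32936 + (-307/4 + 36) = -32936 - 163/4 = -131907/4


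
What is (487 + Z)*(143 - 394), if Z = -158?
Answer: -82579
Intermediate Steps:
(487 + Z)*(143 - 394) = (487 - 158)*(143 - 394) = 329*(-251) = -82579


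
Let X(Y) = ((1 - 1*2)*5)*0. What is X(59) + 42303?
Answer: 42303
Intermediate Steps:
X(Y) = 0 (X(Y) = ((1 - 2)*5)*0 = -1*5*0 = -5*0 = 0)
X(59) + 42303 = 0 + 42303 = 42303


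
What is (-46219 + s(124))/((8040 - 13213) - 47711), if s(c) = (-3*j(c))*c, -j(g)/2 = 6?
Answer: 41755/52884 ≈ 0.78956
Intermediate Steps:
j(g) = -12 (j(g) = -2*6 = -12)
s(c) = 36*c (s(c) = (-3*(-12))*c = 36*c)
(-46219 + s(124))/((8040 - 13213) - 47711) = (-46219 + 36*124)/((8040 - 13213) - 47711) = (-46219 + 4464)/(-5173 - 47711) = -41755/(-52884) = -41755*(-1/52884) = 41755/52884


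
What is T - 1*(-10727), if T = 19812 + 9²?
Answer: 30620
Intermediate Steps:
T = 19893 (T = 19812 + 81 = 19893)
T - 1*(-10727) = 19893 - 1*(-10727) = 19893 + 10727 = 30620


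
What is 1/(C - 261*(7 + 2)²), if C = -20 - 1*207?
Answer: -1/21368 ≈ -4.6799e-5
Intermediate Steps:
C = -227 (C = -20 - 207 = -227)
1/(C - 261*(7 + 2)²) = 1/(-227 - 261*(7 + 2)²) = 1/(-227 - 261*9²) = 1/(-227 - 261*81) = 1/(-227 - 21141) = 1/(-21368) = -1/21368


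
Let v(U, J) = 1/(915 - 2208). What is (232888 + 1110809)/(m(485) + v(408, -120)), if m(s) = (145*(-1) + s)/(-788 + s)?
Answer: -175477422321/146641 ≈ -1.1966e+6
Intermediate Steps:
m(s) = (-145 + s)/(-788 + s)
v(U, J) = -1/1293 (v(U, J) = 1/(-1293) = -1/1293)
(232888 + 1110809)/(m(485) + v(408, -120)) = (232888 + 1110809)/((-145 + 485)/(-788 + 485) - 1/1293) = 1343697/(340/(-303) - 1/1293) = 1343697/(-1/303*340 - 1/1293) = 1343697/(-340/303 - 1/1293) = 1343697/(-146641/130593) = 1343697*(-130593/146641) = -175477422321/146641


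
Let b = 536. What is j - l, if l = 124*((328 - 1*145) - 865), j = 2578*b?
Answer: 1466376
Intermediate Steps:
j = 1381808 (j = 2578*536 = 1381808)
l = -84568 (l = 124*((328 - 145) - 865) = 124*(183 - 865) = 124*(-682) = -84568)
j - l = 1381808 - 1*(-84568) = 1381808 + 84568 = 1466376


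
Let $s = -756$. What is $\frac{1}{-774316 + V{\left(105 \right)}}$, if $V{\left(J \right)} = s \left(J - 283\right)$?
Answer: $- \frac{1}{639748} \approx -1.5631 \cdot 10^{-6}$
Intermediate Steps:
$V{\left(J \right)} = 213948 - 756 J$ ($V{\left(J \right)} = - 756 \left(J - 283\right) = - 756 \left(-283 + J\right) = 213948 - 756 J$)
$\frac{1}{-774316 + V{\left(105 \right)}} = \frac{1}{-774316 + \left(213948 - 79380\right)} = \frac{1}{-774316 + 134568} = \frac{1}{-639748} = - \frac{1}{639748}$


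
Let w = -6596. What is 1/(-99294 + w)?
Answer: -1/105890 ≈ -9.4438e-6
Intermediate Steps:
1/(-99294 + w) = 1/(-99294 - 6596) = 1/(-105890) = -1/105890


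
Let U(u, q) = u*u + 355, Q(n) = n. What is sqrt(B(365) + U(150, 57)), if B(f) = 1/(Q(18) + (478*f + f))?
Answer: 2*sqrt(174689744824637)/174853 ≈ 151.18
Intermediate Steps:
U(u, q) = 355 + u**2 (U(u, q) = u**2 + 355 = 355 + u**2)
B(f) = 1/(18 + 479*f) (B(f) = 1/(18 + (478*f + f)) = 1/(18 + 479*f))
sqrt(B(365) + U(150, 57)) = sqrt(1/(18 + 479*365) + (355 + 150**2)) = sqrt(1/(18 + 174835) + (355 + 22500)) = sqrt(1/174853 + 22855) = sqrt(3996265316/174853) = 2*sqrt(174689744824637)/174853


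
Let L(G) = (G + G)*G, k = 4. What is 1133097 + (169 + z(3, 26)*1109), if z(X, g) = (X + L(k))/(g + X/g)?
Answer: 110070972/97 ≈ 1.1348e+6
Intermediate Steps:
L(G) = 2*G² (L(G) = (2*G)*G = 2*G²)
z(X, g) = (32 + X)/(g + X/g) (z(X, g) = (X + 2*4²)/(g + X/g) = (X + 2*16)/(g + X/g) = (X + 32)/(g + X/g) = (32 + X)/(g + X/g))
1133097 + (169 + z(3, 26)*1109) = 1133097 + (169 + (26*(32 + 3)/(3 + 26²))*1109) = 1133097 + (169 + (26*35/(3 + 676))*1109) = 1133097 + (169 + (26*35/679)*1109) = 1133097 + (169 + (26*(1/679)*35)*1109) = 1133097 + (169 + (130/97)*1109) = 1133097 + (169 + 144170/97) = 1133097 + 160563/97 = 110070972/97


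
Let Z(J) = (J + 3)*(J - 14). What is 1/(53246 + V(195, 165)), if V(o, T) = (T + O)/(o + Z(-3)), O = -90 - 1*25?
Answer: 39/2076604 ≈ 1.8781e-5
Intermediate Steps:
Z(J) = (-14 + J)*(3 + J) (Z(J) = (3 + J)*(-14 + J) = (-14 + J)*(3 + J))
O = -115 (O = -90 - 25 = -115)
V(o, T) = (-115 + T)/o (V(o, T) = (T - 115)/(o + (-42 + (-3)**2 - 11*(-3))) = (-115 + T)/(o + (-42 + 9 + 33)) = (-115 + T)/(o + 0) = (-115 + T)/o)
1/(53246 + V(195, 165)) = 1/(53246 + (-115 + 165)/195) = 1/(53246 + (1/195)*50) = 1/(53246 + 10/39) = 1/(2076604/39) = 39/2076604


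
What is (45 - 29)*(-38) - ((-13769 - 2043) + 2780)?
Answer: 12424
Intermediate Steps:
(45 - 29)*(-38) - ((-13769 - 2043) + 2780) = 16*(-38) - (-15812 + 2780) = -608 - 1*(-13032) = -608 + 13032 = 12424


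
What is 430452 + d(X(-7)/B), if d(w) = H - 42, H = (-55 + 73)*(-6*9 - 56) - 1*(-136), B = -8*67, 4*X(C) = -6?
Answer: 428566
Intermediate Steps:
X(C) = -3/2 (X(C) = (¼)*(-6) = -3/2)
B = -536
H = -1844 (H = 18*(-54 - 56) + 136 = 18*(-110) + 136 = -1980 + 136 = -1844)
d(w) = -1886 (d(w) = -1844 - 42 = -1886)
430452 + d(X(-7)/B) = 430452 - 1886 = 428566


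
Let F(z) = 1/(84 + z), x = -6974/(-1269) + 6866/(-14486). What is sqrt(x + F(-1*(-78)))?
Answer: sqrt(188782270462142)/6127578 ≈ 2.2423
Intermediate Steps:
x = 46156205/9191367 (x = -6974*(-1/1269) + 6866*(-1/14486) = 6974/1269 - 3433/7243 = 46156205/9191367 ≈ 5.0217)
sqrt(x + F(-1*(-78))) = sqrt(46156205/9191367 + 1/(84 - 1*(-78))) = sqrt(46156205/9191367 + 1/(84 + 78)) = sqrt(46156205/9191367 + 1/162) = sqrt(277277651/55148202) = sqrt(188782270462142)/6127578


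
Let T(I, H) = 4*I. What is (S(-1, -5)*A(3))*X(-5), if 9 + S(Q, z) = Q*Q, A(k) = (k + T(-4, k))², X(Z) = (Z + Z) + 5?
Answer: 6760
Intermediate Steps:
X(Z) = 5 + 2*Z (X(Z) = 2*Z + 5 = 5 + 2*Z)
A(k) = (-16 + k)² (A(k) = (k + 4*(-4))² = (k - 16)² = (-16 + k)²)
S(Q, z) = -9 + Q² (S(Q, z) = -9 + Q*Q = -9 + Q²)
(S(-1, -5)*A(3))*X(-5) = ((-9 + (-1)²)*(-16 + 3)²)*(5 + 2*(-5)) = ((-9 + 1)*(-13)²)*(5 - 10) = -8*169*(-5) = -1352*(-5) = 6760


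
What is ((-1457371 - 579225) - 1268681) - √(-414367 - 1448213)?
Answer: -3305277 - 2*I*√465645 ≈ -3.3053e+6 - 1364.8*I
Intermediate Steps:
((-1457371 - 579225) - 1268681) - √(-414367 - 1448213) = (-2036596 - 1268681) - √(-1862580) = -3305277 - 2*I*√465645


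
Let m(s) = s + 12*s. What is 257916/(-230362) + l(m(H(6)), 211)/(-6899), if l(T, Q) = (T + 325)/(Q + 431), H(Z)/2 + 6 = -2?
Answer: -190396277847/170051615866 ≈ -1.1196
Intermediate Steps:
H(Z) = -16 (H(Z) = -12 + 2*(-2) = -12 - 4 = -16)
m(s) = 13*s
l(T, Q) = (325 + T)/(431 + Q)
257916/(-230362) + l(m(H(6)), 211)/(-6899) = 257916/(-230362) + ((325 + 13*(-16))/(431 + 211))/(-6899) = 257916*(-1/230362) + ((325 - 208)/642)*(-1/6899) = -128958/115181 + ((1/642)*117)*(-1/6899) = -128958/115181 + (39/214)*(-1/6899) = -128958/115181 - 39/1476386 = -190396277847/170051615866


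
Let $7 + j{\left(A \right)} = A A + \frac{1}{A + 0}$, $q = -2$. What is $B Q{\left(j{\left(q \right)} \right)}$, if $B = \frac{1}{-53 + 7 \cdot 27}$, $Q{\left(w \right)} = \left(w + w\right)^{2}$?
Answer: $\frac{49}{136} \approx 0.36029$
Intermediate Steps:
$j{\left(A \right)} = -7 + \frac{1}{A} + A^{2}$ ($j{\left(A \right)} = -7 + \left(A A + \frac{1}{A + 0}\right) = -7 + \left(A^{2} + \frac{1}{A}\right) = -7 + \left(\frac{1}{A} + A^{2}\right) = -7 + \frac{1}{A} + A^{2}$)
$Q{\left(w \right)} = 4 w^{2}$ ($Q{\left(w \right)} = \left(2 w\right)^{2} = 4 w^{2}$)
$B = \frac{1}{136}$ ($B = \frac{1}{-53 + 189} = \frac{1}{136} \approx 0.0073529$)
$B Q{\left(j{\left(q \right)} \right)} = \frac{4 \left(-7 + \frac{1}{-2} + \left(-2\right)^{2}\right)^{2}}{136} = \frac{4 \left(-7 - \frac{1}{2} + 4\right)^{2}}{136} = \frac{4 \left(- \frac{7}{2}\right)^{2}}{136} = \frac{4 \cdot \frac{49}{4}}{136} = \frac{1}{136} \cdot 49 = \frac{49}{136}$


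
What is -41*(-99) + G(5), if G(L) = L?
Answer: 4064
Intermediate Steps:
-41*(-99) + G(5) = -41*(-99) + 5 = 4059 + 5 = 4064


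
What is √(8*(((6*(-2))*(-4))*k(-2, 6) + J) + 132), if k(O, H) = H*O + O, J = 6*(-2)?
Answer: 2*I*√1335 ≈ 73.075*I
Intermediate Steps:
J = -12
k(O, H) = O + H*O
√(8*(((6*(-2))*(-4))*k(-2, 6) + J) + 132) = √(8*(((6*(-2))*(-4))*(-2*(1 + 6)) - 12) + 132) = √(8*((-12*(-4))*(-2*7) - 12) + 132) = √(8*(48*(-14) - 12) + 132) = √(8*(-672 - 12) + 132) = √(8*(-684) + 132) = √(-5472 + 132) = √(-5340) = 2*I*√1335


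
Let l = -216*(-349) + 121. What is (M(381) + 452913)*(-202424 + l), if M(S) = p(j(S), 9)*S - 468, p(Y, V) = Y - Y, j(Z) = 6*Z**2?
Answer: -57423866955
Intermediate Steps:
p(Y, V) = 0
M(S) = -468 (M(S) = 0*S - 468 = 0 - 468 = -468)
l = 75505 (l = 75384 + 121 = 75505)
(M(381) + 452913)*(-202424 + l) = (-468 + 452913)*(-202424 + 75505) = 452445*(-126919) = -57423866955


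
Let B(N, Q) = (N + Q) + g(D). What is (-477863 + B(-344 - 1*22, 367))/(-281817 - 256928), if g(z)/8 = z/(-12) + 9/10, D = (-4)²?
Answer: 7167982/8081175 ≈ 0.88700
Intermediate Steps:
D = 16
g(z) = 36/5 - 2*z/3 (g(z) = 8*(z/(-12) + 9/10) = 8*(z*(-1/12) + 9*(⅒)) = 8*(-z/12 + 9/10) = 8*(9/10 - z/12) = 36/5 - 2*z/3)
B(N, Q) = -52/15 + N + Q (B(N, Q) = (N + Q) + (36/5 - ⅔*16) = (N + Q) + (36/5 - 32/3) = (N + Q) - 52/15 = -52/15 + N + Q)
(-477863 + B(-344 - 1*22, 367))/(-281817 - 256928) = (-477863 + (-52/15 + (-344 - 1*22) + 367))/(-281817 - 256928) = (-477863 + (-52/15 + (-344 - 22) + 367))/(-538745) = (-477863 + (-52/15 - 366 + 367))*(-1/538745) = (-477863 - 37/15)*(-1/538745) = -7167982/15*(-1/538745) = 7167982/8081175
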